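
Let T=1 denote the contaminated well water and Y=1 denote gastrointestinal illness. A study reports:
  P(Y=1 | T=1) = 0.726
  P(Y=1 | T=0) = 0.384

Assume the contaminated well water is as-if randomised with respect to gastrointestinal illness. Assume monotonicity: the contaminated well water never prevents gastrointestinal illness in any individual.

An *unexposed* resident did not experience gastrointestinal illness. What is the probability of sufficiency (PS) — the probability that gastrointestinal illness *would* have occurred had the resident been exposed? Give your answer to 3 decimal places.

PS ≈ 0.555

Let p₁ = 0.726, p₀ = 0.384.
Under exogeneity and monotonicity, PS = (p₁ − p₀) / (1 − p₀).
PS = (0.726 − 0.384) / (1 − 0.384) = 0.342 / 0.616 ≈ 0.5552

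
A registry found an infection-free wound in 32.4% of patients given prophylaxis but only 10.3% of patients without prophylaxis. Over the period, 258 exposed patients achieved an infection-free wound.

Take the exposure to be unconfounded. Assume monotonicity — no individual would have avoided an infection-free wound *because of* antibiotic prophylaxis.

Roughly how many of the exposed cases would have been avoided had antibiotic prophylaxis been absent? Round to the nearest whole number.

about 176 cases

p₁ = 0.324, p₀ = 0.103.
PN = (p₁ − p₀)/p₁ = (0.324 − 0.103) / 0.324 ≈ 0.68210.
Attributable cases ≈ PN × (exposed cases) = 0.68210 × 258 ≈ 175.98.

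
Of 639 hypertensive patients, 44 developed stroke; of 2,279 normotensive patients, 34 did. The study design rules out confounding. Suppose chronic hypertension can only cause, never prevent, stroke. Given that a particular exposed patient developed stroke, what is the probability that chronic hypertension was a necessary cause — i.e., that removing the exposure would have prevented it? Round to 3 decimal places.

PN ≈ 0.783

p₁ = P(outcome | exposed) = 44/639 = 0.068858
p₀ = P(outcome | unexposed) = 34/2279 = 0.014919
Under exogeneity and monotonicity, PN = (p₁ − p₀) / p₁.
PN = (0.068858 − 0.014919) / 0.068858 = 0.053939 / 0.068858 ≈ 0.7833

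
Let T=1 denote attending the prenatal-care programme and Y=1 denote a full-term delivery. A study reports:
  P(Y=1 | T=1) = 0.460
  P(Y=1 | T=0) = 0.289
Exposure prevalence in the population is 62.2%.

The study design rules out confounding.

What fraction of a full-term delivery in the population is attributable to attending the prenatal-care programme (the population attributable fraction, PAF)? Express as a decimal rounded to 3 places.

Let p₁ = 0.46, p₀ = 0.289.
Overall risk P(Y=1) = π·p₁ + (1−π)·p₀ = 0.622×0.46 + 0.378×0.289 = 0.39536.
Under exogeneity, PAF = [P(Y=1) − p₀] / P(Y=1).
PAF = (0.39536 − 0.289) / 0.39536 ≈ 0.2690

PAF ≈ 0.269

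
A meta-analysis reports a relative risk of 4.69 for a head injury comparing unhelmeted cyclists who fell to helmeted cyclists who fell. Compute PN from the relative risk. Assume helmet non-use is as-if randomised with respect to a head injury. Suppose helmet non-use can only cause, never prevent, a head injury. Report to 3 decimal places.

PN ≈ 0.787

Under exogeneity and monotonicity, PN = (RR − 1) / RR = 1 − 1/RR.
PN = (4.69 − 1) / 4.69 = 3.69 / 4.69 ≈ 0.7868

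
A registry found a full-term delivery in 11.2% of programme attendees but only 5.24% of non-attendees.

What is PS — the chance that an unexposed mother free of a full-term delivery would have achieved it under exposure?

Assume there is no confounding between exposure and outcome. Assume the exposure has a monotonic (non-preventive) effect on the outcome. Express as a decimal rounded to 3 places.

PS ≈ 0.063

p₁ = 0.112, p₀ = 0.0524.
Under exogeneity and monotonicity, PS = (p₁ − p₀) / (1 − p₀).
PS = (0.112 − 0.0524) / (1 − 0.0524) = 0.0596 / 0.9476 ≈ 0.0629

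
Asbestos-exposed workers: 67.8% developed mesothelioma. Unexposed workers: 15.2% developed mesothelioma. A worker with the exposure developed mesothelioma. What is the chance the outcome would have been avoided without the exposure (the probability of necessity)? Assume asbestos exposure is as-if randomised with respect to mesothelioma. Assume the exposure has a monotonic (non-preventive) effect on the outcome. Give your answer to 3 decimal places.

PN ≈ 0.776

p₁ = 0.678, p₀ = 0.152.
Under exogeneity and monotonicity, PN = (p₁ − p₀) / p₁.
PN = (0.678 − 0.152) / 0.678 = 0.526 / 0.678 ≈ 0.7758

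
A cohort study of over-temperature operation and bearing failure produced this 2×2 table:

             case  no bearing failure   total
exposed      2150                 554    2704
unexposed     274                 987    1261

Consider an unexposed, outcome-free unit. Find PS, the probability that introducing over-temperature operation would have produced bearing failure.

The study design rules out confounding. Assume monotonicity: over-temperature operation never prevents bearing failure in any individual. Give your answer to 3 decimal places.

PS ≈ 0.738

p₁ = P(outcome | exposed) = 2150/2704 = 0.79512
p₀ = P(outcome | unexposed) = 274/1261 = 0.21729
Under exogeneity and monotonicity, PS = (p₁ − p₀)/(1 − p₀).
PS = (0.79512 − 0.21729) / 0.78271 ≈ 0.7382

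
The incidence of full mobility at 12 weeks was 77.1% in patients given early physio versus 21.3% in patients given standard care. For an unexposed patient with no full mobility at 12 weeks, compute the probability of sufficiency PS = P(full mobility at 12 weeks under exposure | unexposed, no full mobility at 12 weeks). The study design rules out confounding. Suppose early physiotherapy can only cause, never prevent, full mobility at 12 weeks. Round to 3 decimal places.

PS ≈ 0.709

p₁ = 0.771, p₀ = 0.213.
Under exogeneity and monotonicity, PS = (p₁ − p₀) / (1 − p₀).
PS = (0.771 − 0.213) / (1 − 0.213) = 0.558 / 0.787 ≈ 0.7090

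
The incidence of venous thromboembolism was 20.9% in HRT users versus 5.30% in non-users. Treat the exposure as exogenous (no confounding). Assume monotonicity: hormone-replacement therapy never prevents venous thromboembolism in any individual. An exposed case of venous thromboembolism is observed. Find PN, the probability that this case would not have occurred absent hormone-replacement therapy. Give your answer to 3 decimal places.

PN ≈ 0.746

p₁ = 0.209, p₀ = 0.053.
Under exogeneity and monotonicity, PN = (p₁ − p₀) / p₁.
PN = (0.209 − 0.053) / 0.209 = 0.156 / 0.209 ≈ 0.7464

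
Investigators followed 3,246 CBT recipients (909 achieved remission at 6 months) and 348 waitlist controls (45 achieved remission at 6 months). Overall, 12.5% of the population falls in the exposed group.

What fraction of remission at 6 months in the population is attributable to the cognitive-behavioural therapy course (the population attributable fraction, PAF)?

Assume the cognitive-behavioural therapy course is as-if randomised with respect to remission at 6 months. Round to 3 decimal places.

PAF ≈ 0.127

p₁ = P(outcome | exposed) = 909/3246 = 0.28004
p₀ = P(outcome | unexposed) = 45/348 = 0.12931
Overall risk P(Y=1) = π·p₁ + (1−π)·p₀ = 0.125×0.28004 + 0.875×0.12931 = 0.14815.
Under exogeneity, PAF = [P(Y=1) − p₀] / P(Y=1).
PAF = (0.14815 − 0.12931) / 0.14815 ≈ 0.1272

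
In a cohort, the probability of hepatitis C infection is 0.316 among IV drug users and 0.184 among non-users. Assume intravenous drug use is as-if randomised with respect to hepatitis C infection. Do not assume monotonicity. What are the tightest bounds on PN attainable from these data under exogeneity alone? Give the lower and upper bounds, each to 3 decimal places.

Let p₁ = 0.316, p₀ = 0.184.
Under exogeneity alone the bounds on PN are max{0,(p₁−p₀)/p₁} ≤ PN ≤ min{1,(1−p₀)/p₁}.
  lower = (p₁ − p₀)/p₁ = 0.132 / 0.316 ≈ 0.4177
  upper = min{1, (1 − p₀)/p₁} = 0.816 / 0.316 ≈ 2.5823 → capped at 1

0.418 ≤ PN ≤ 1.000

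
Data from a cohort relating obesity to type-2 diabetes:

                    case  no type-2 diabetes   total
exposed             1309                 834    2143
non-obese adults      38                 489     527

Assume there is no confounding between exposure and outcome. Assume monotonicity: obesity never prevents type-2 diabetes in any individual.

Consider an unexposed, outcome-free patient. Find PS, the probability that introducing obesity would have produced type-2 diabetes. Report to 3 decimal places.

p₁ = P(outcome | exposed) = 1309/2143 = 0.61083
p₀ = P(outcome | unexposed) = 38/527 = 0.072106
Under exogeneity and monotonicity, PS = (p₁ − p₀)/(1 − p₀).
PS = (0.61083 − 0.072106) / 0.92789 ≈ 0.5806

PS ≈ 0.581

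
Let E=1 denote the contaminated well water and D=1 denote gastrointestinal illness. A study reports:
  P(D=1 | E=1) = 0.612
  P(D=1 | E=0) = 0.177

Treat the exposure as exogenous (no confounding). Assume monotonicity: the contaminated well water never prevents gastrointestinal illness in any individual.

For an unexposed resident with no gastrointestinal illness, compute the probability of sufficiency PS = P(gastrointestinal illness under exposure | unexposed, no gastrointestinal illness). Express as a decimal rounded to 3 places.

Let p₁ = 0.612, p₀ = 0.177.
Under exogeneity and monotonicity, PS = (p₁ − p₀) / (1 − p₀).
PS = (0.612 − 0.177) / (1 − 0.177) = 0.435 / 0.823 ≈ 0.5286

PS ≈ 0.529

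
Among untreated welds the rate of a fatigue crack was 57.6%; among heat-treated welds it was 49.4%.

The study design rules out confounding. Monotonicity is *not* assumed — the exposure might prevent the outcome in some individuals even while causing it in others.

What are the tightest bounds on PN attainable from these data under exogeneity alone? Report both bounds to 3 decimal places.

0.142 ≤ PN ≤ 0.878

p₁ = 0.576, p₀ = 0.494.
Under exogeneity alone the bounds on PN are max{0,(p₁−p₀)/p₁} ≤ PN ≤ min{1,(1−p₀)/p₁}.
  lower = (p₁ − p₀)/p₁ = 0.082 / 0.576 ≈ 0.1424
  upper = min{1, (1 − p₀)/p₁} = 0.506 / 0.576 ≈ 0.8785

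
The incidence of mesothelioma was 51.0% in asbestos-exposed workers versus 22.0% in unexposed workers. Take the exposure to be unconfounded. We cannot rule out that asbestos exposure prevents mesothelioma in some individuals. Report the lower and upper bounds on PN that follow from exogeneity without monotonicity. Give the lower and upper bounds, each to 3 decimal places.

0.569 ≤ PN ≤ 1.000

p₁ = 0.51, p₀ = 0.22.
Under exogeneity alone the bounds on PN are max{0,(p₁−p₀)/p₁} ≤ PN ≤ min{1,(1−p₀)/p₁}.
  lower = (p₁ − p₀)/p₁ = 0.29 / 0.51 ≈ 0.5686
  upper = min{1, (1 − p₀)/p₁} = 0.78 / 0.51 ≈ 1.5294 → capped at 1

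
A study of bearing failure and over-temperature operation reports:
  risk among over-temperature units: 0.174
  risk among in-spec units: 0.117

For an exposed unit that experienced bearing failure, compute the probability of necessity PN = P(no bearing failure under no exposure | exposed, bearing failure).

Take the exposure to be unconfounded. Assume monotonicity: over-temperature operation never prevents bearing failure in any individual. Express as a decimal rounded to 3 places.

Let p₁ = 0.174, p₀ = 0.117.
Under exogeneity and monotonicity, PN = (p₁ − p₀) / p₁.
PN = (0.174 − 0.117) / 0.174 = 0.057 / 0.174 ≈ 0.3276

PN ≈ 0.328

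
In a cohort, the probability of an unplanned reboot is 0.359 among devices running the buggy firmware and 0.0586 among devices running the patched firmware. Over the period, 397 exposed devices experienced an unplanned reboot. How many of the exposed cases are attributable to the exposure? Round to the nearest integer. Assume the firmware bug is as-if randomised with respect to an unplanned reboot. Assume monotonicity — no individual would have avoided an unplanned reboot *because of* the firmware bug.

about 332 cases

Let p₁ = 0.359, p₀ = 0.0586.
PN = (p₁ − p₀)/p₁ = (0.359 − 0.0586) / 0.359 ≈ 0.83677.
Attributable cases ≈ PN × (exposed cases) = 0.83677 × 397 ≈ 332.20.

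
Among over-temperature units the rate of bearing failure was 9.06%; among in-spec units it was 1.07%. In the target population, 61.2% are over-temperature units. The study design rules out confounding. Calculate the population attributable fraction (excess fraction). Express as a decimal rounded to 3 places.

p₁ = 0.0906, p₀ = 0.0107.
Overall risk P(Y=1) = π·p₁ + (1−π)·p₀ = 0.612×0.0906 + 0.388×0.0107 = 0.059599.
Under exogeneity, PAF = [P(Y=1) − p₀] / P(Y=1).
PAF = (0.059599 − 0.0107) / 0.059599 ≈ 0.8205

PAF ≈ 0.820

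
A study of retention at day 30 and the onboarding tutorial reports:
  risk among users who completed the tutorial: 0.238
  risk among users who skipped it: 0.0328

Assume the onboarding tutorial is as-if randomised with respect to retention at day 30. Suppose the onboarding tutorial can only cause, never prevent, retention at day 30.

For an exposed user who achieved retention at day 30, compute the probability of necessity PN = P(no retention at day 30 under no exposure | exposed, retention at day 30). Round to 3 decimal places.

Let p₁ = 0.238, p₀ = 0.0328.
Under exogeneity and monotonicity, PN = (p₁ − p₀) / p₁.
PN = (0.238 − 0.0328) / 0.238 = 0.2052 / 0.238 ≈ 0.8622

PN ≈ 0.862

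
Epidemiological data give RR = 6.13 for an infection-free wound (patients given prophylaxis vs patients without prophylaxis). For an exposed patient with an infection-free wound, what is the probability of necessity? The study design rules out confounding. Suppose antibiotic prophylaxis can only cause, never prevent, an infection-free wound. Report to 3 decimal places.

Under exogeneity and monotonicity, PN = (RR − 1) / RR = 1 − 1/RR.
PN = (6.13 − 1) / 6.13 = 5.13 / 6.13 ≈ 0.8369

PN ≈ 0.837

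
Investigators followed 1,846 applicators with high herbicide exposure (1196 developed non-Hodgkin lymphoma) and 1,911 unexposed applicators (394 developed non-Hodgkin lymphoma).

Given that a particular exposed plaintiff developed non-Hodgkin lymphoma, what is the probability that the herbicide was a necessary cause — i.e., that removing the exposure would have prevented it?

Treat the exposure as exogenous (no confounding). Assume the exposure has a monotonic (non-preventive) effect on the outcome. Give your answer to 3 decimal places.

PN ≈ 0.682

p₁ = P(outcome | exposed) = 1196/1846 = 0.64789
p₀ = P(outcome | unexposed) = 394/1911 = 0.20617
Under exogeneity and monotonicity, PN = (p₁ − p₀) / p₁.
PN = (0.64789 − 0.20617) / 0.64789 = 0.44171 / 0.64789 ≈ 0.6818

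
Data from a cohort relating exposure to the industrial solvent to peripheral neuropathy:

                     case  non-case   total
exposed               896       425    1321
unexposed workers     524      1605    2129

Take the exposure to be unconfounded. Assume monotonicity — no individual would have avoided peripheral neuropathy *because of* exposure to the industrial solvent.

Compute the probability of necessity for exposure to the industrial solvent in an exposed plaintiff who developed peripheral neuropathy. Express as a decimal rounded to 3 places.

PN ≈ 0.637

p₁ = P(outcome | exposed) = 896/1321 = 0.67827
p₀ = P(outcome | unexposed) = 524/2129 = 0.24612
Under exogeneity and monotonicity, PN = (p₁ − p₀) / p₁.
PN = (0.67827 − 0.24612) / 0.67827 = 0.43215 / 0.67827 ≈ 0.6371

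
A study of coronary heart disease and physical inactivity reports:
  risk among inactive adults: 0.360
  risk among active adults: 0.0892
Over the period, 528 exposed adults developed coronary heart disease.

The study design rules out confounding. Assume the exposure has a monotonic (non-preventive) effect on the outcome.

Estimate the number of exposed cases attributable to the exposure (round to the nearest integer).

Let p₁ = 0.36, p₀ = 0.0892.
PN = (p₁ − p₀)/p₁ = (0.36 − 0.0892) / 0.36 ≈ 0.75222.
Attributable cases ≈ PN × (exposed cases) = 0.75222 × 528 ≈ 397.17.

about 397 cases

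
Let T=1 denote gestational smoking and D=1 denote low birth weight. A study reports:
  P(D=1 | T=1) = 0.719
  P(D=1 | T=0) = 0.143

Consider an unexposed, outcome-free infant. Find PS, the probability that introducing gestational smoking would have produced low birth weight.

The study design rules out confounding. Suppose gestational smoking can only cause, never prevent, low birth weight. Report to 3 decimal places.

Let p₁ = 0.719, p₀ = 0.143.
Under exogeneity and monotonicity, PS = (p₁ − p₀) / (1 − p₀).
PS = (0.719 − 0.143) / (1 − 0.143) = 0.576 / 0.857 ≈ 0.6721

PS ≈ 0.672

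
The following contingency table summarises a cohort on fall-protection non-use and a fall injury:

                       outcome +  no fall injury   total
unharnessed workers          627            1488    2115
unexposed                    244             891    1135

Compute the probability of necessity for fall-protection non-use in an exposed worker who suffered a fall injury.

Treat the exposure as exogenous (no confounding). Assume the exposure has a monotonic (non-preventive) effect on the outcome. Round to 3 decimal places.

p₁ = P(outcome | exposed) = 627/2115 = 0.29645
p₀ = P(outcome | unexposed) = 244/1135 = 0.21498
Under exogeneity and monotonicity, PN = (p₁ − p₀)/p₁.
PN = (0.29645 − 0.21498) / 0.29645 ≈ 0.2748

PN ≈ 0.275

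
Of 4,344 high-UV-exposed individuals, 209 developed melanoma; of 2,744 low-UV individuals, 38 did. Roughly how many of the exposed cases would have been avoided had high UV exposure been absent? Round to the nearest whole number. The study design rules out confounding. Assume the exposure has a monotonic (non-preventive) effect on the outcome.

p₁ = P(outcome | exposed) = 209/4344 = 0.048112
p₀ = P(outcome | unexposed) = 38/2744 = 0.013848
PN = (p₁ − p₀)/p₁ = (0.048112 − 0.013848) / 0.048112 ≈ 0.71217.
Attributable cases ≈ PN × (exposed cases) = 0.71217 × 209 ≈ 148.84.

about 149 cases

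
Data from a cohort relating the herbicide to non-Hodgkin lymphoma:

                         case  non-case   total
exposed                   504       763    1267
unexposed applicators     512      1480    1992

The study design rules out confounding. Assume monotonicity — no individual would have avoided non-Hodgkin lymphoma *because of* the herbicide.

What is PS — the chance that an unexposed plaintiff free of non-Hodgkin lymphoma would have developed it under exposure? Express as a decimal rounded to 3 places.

PS ≈ 0.189

p₁ = P(outcome | exposed) = 504/1267 = 0.39779
p₀ = P(outcome | unexposed) = 512/1992 = 0.25703
Under exogeneity and monotonicity, PS = (p₁ − p₀)/(1 − p₀).
PS = (0.39779 − 0.25703) / 0.74297 ≈ 0.1895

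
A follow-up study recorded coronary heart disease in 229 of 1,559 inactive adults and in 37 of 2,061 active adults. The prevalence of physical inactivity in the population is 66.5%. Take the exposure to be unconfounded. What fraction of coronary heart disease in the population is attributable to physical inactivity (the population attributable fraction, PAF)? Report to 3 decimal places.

p₁ = P(outcome | exposed) = 229/1559 = 0.14689
p₀ = P(outcome | unexposed) = 37/2061 = 0.017952
Overall risk P(Y=1) = π·p₁ + (1−π)·p₀ = 0.665×0.14689 + 0.335×0.017952 = 0.1037.
Under exogeneity, PAF = [P(Y=1) − p₀] / P(Y=1).
PAF = (0.1037 − 0.017952) / 0.1037 ≈ 0.8269

PAF ≈ 0.827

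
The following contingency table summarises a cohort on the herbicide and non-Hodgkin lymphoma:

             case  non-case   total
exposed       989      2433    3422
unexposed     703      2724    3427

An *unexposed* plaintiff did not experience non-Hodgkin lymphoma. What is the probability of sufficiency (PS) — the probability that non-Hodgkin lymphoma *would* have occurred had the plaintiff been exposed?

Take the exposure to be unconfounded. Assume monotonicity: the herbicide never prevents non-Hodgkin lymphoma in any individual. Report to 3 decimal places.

p₁ = P(outcome | exposed) = 989/3422 = 0.28901
p₀ = P(outcome | unexposed) = 703/3427 = 0.20514
Under exogeneity and monotonicity, PS = (p₁ − p₀) / (1 − p₀).
PS = (0.28901 − 0.20514) / (1 − 0.20514) = 0.083877 / 0.79486 ≈ 0.1055

PS ≈ 0.106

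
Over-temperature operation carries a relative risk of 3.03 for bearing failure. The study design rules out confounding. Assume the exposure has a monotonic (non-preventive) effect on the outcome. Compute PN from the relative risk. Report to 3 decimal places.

Under exogeneity and monotonicity, PN = (RR − 1) / RR = 1 − 1/RR.
PN = (3.03 − 1) / 3.03 = 2.03 / 3.03 ≈ 0.6700

PN ≈ 0.670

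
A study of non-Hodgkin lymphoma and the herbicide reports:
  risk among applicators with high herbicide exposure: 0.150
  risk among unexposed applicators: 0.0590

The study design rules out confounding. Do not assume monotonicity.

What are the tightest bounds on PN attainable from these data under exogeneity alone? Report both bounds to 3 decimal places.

Let p₁ = 0.15, p₀ = 0.059.
Under exogeneity alone the bounds on PN are max{0,(p₁−p₀)/p₁} ≤ PN ≤ min{1,(1−p₀)/p₁}.
  lower = (p₁ − p₀)/p₁ = 0.091 / 0.15 ≈ 0.6067
  upper = min{1, (1 − p₀)/p₁} = 0.941 / 0.15 ≈ 6.2733 → capped at 1

0.607 ≤ PN ≤ 1.000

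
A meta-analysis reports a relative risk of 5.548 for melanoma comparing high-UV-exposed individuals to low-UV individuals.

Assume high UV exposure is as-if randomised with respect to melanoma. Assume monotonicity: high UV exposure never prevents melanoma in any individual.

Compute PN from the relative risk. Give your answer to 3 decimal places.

PN ≈ 0.820

Under exogeneity and monotonicity, PN = (RR − 1) / RR = 1 − 1/RR.
PN = (5.548 − 1) / 5.548 = 4.548 / 5.548 ≈ 0.8198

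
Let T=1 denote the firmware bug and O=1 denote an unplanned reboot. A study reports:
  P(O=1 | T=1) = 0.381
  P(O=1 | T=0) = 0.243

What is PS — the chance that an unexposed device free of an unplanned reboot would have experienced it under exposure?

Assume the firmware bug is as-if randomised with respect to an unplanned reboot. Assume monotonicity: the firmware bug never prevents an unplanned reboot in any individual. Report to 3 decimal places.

Let p₁ = 0.381, p₀ = 0.243.
Under exogeneity and monotonicity, PS = (p₁ − p₀) / (1 − p₀).
PS = (0.381 − 0.243) / (1 − 0.243) = 0.138 / 0.757 ≈ 0.1823

PS ≈ 0.182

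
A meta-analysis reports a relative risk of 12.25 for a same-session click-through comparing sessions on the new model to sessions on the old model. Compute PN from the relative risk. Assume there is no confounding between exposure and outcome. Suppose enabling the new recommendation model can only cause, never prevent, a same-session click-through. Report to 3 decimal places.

PN ≈ 0.918

Under exogeneity and monotonicity, PN = (RR − 1) / RR = 1 − 1/RR.
PN = (12.25 − 1) / 12.25 = 11.25 / 12.25 ≈ 0.9184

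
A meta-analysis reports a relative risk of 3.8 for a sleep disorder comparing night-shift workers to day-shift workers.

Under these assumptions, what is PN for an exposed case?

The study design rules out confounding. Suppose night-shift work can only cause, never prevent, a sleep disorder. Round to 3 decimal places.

Under exogeneity and monotonicity, PN = (RR − 1) / RR = 1 − 1/RR.
PN = (3.8 − 1) / 3.8 = 2.8 / 3.8 ≈ 0.7368

PN ≈ 0.737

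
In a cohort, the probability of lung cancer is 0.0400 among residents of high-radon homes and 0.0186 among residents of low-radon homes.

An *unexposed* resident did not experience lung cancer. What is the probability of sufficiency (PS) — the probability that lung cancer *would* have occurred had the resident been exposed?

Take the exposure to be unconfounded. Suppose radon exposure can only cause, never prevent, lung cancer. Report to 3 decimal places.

PS ≈ 0.022

Let p₁ = 0.04, p₀ = 0.0186.
Under exogeneity and monotonicity, PS = (p₁ − p₀) / (1 − p₀).
PS = (0.04 − 0.0186) / (1 − 0.0186) = 0.0214 / 0.9814 ≈ 0.0218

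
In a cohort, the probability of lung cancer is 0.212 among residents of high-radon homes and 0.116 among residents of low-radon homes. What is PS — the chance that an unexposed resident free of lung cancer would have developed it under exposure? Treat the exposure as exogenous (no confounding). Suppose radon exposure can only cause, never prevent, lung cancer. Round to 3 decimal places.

Let p₁ = 0.212, p₀ = 0.116.
Under exogeneity and monotonicity, PS = (p₁ − p₀) / (1 − p₀).
PS = (0.212 − 0.116) / (1 − 0.116) = 0.096 / 0.884 ≈ 0.1086

PS ≈ 0.109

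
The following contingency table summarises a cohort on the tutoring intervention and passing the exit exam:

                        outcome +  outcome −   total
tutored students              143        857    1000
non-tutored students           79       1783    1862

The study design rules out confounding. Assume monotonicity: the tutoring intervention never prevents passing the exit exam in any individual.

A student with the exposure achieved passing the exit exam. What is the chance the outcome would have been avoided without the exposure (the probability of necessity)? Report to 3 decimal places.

p₁ = P(outcome | exposed) = 143/1000 = 0.143
p₀ = P(outcome | unexposed) = 79/1862 = 0.042427
Under exogeneity and monotonicity, PN = (p₁ − p₀) / p₁.
PN = (0.143 − 0.042427) / 0.143 = 0.10057 / 0.143 ≈ 0.7033

PN ≈ 0.703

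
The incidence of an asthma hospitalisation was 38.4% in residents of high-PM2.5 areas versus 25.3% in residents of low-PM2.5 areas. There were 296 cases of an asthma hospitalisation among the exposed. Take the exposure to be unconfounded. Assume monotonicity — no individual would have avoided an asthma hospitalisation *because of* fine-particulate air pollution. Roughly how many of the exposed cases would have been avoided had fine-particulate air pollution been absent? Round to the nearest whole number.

p₁ = 0.384, p₀ = 0.253.
PN = (p₁ − p₀)/p₁ = (0.384 − 0.253) / 0.384 ≈ 0.34115.
Attributable cases ≈ PN × (exposed cases) = 0.34115 × 296 ≈ 100.98.

about 101 cases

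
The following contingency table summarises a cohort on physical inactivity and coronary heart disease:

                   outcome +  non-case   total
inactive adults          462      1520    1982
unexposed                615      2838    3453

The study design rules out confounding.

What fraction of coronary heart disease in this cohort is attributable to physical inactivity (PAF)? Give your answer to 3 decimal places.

p₁ = P(outcome | exposed) = 462/1982 = 0.2331
p₀ = P(outcome | unexposed) = 615/3453 = 0.17811
Exposure prevalence π = 1982/5435 = 0.36467; overall risk P(Y=1) = 0.19816.
Under exogeneity, PAF = [P(Y=1) − p₀]/P(Y=1).
PAF = (0.19816 − 0.17811) / 0.19816 ≈ 0.1012

PAF ≈ 0.101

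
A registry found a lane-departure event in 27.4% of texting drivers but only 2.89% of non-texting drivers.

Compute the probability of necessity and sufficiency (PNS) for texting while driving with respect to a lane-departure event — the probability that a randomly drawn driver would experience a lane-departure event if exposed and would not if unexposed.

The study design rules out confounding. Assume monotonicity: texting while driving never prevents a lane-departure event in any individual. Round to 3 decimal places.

PNS ≈ 0.245

p₁ = 0.274, p₀ = 0.0289.
Under exogeneity and monotonicity, PNS = p₁ − p₀.
PNS = 0.274 − 0.0289 = 0.2451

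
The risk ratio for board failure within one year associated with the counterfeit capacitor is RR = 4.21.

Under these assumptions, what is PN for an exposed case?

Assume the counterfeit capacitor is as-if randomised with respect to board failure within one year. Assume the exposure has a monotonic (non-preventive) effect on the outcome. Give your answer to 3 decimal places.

Under exogeneity and monotonicity, PN = (RR − 1) / RR = 1 − 1/RR.
PN = (4.21 − 1) / 4.21 = 3.21 / 4.21 ≈ 0.7625

PN ≈ 0.762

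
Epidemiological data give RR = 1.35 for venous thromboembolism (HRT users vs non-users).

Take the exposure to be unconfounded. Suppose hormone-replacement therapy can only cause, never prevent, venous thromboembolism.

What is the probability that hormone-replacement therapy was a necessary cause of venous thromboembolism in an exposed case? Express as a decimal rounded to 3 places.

PN ≈ 0.259

Under exogeneity and monotonicity, PN = (RR − 1) / RR = 1 − 1/RR.
PN = (1.35 − 1) / 1.35 = 0.35 / 1.35 ≈ 0.2593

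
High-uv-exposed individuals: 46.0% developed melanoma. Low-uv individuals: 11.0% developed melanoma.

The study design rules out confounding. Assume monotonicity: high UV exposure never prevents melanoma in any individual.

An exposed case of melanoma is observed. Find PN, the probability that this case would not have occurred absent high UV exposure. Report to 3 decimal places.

PN ≈ 0.761

p₁ = 0.46, p₀ = 0.11.
Under exogeneity and monotonicity, PN = (p₁ − p₀) / p₁.
PN = (0.46 − 0.11) / 0.46 = 0.35 / 0.46 ≈ 0.7609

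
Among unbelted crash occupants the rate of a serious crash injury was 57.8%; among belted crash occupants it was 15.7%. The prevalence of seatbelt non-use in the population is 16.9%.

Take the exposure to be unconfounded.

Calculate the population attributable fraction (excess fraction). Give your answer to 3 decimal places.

p₁ = 0.578, p₀ = 0.157.
Overall risk P(Y=1) = π·p₁ + (1−π)·p₀ = 0.169×0.578 + 0.831×0.157 = 0.22815.
Under exogeneity, PAF = [P(Y=1) − p₀] / P(Y=1).
PAF = (0.22815 − 0.157) / 0.22815 ≈ 0.3119

PAF ≈ 0.312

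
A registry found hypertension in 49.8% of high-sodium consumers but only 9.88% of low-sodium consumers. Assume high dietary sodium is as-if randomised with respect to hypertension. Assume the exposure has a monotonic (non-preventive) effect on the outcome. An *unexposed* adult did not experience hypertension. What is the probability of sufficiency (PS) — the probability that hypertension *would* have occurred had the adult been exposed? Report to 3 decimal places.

p₁ = 0.498, p₀ = 0.0988.
Under exogeneity and monotonicity, PS = (p₁ − p₀) / (1 − p₀).
PS = (0.498 − 0.0988) / (1 − 0.0988) = 0.3992 / 0.9012 ≈ 0.4430

PS ≈ 0.443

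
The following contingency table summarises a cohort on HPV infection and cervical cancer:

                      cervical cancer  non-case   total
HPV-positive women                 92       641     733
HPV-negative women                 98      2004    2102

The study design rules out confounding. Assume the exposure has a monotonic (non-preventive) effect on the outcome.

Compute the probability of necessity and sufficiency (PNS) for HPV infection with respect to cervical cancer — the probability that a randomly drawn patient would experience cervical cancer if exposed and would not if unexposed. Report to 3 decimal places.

p₁ = P(outcome | exposed) = 92/733 = 0.12551
p₀ = P(outcome | unexposed) = 98/2102 = 0.046622
Under exogeneity and monotonicity, PNS = p₁ − p₀.
PNS = 0.12551 − 0.046622 = 0.078889

PNS ≈ 0.079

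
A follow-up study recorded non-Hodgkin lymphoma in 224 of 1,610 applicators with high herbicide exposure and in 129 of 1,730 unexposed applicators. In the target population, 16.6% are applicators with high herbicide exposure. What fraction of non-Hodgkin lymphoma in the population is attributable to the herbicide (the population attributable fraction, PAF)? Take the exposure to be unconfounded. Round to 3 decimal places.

PAF ≈ 0.126

p₁ = P(outcome | exposed) = 224/1610 = 0.13913
p₀ = P(outcome | unexposed) = 129/1730 = 0.074566
Overall risk P(Y=1) = π·p₁ + (1−π)·p₀ = 0.166×0.13913 + 0.834×0.074566 = 0.085284.
Under exogeneity, PAF = [P(Y=1) − p₀] / P(Y=1).
PAF = (0.085284 − 0.074566) / 0.085284 ≈ 0.1257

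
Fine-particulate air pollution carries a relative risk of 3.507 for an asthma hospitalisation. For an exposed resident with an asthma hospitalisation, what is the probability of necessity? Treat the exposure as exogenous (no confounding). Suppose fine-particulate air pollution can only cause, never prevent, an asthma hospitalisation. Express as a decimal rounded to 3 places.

PN ≈ 0.715

Under exogeneity and monotonicity, PN = (RR − 1) / RR = 1 − 1/RR.
PN = (3.507 − 1) / 3.507 = 2.507 / 3.507 ≈ 0.7149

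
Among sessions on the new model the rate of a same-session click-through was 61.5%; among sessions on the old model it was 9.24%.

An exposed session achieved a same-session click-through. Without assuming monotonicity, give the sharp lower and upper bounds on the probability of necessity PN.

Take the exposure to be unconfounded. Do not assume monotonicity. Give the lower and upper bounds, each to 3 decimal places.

p₁ = 0.615, p₀ = 0.0924.
Under exogeneity alone the bounds on PN are max{0,(p₁−p₀)/p₁} ≤ PN ≤ min{1,(1−p₀)/p₁}.
  lower = (p₁ − p₀)/p₁ = 0.5226 / 0.615 ≈ 0.8498
  upper = min{1, (1 − p₀)/p₁} = 0.9076 / 0.615 ≈ 1.4758 → capped at 1

0.850 ≤ PN ≤ 1.000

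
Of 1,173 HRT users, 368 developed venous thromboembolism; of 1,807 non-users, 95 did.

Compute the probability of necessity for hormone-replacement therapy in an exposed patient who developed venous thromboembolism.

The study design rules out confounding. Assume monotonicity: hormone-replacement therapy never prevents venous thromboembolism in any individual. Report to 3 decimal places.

p₁ = P(outcome | exposed) = 368/1173 = 0.31373
p₀ = P(outcome | unexposed) = 95/1807 = 0.052573
Under exogeneity and monotonicity, PN = (p₁ − p₀) / p₁.
PN = (0.31373 − 0.052573) / 0.31373 = 0.26115 / 0.31373 ≈ 0.8324

PN ≈ 0.832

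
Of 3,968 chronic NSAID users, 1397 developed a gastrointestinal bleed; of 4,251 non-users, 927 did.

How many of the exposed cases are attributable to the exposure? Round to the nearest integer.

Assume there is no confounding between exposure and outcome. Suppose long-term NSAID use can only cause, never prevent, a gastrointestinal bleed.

p₁ = P(outcome | exposed) = 1397/3968 = 0.35207
p₀ = P(outcome | unexposed) = 927/4251 = 0.21807
PN = (p₁ − p₀)/p₁ = (0.35207 − 0.21807) / 0.35207 ≈ 0.38061.
Attributable cases ≈ PN × (exposed cases) = 0.38061 × 1397 ≈ 531.71.

about 532 cases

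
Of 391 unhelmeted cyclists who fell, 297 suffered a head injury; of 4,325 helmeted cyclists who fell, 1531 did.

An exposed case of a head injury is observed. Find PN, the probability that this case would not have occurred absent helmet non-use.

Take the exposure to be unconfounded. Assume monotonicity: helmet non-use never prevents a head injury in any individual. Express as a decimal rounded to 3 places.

PN ≈ 0.534

p₁ = P(outcome | exposed) = 297/391 = 0.75959
p₀ = P(outcome | unexposed) = 1531/4325 = 0.35399
Under exogeneity and monotonicity, PN = (p₁ − p₀) / p₁.
PN = (0.75959 − 0.35399) / 0.75959 = 0.4056 / 0.75959 ≈ 0.5340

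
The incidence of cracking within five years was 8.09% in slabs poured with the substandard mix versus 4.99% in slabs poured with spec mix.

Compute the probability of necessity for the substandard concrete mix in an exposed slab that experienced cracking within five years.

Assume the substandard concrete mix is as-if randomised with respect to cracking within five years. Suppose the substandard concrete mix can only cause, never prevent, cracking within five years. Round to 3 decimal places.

p₁ = 0.0809, p₀ = 0.0499.
Under exogeneity and monotonicity, PN = (p₁ − p₀) / p₁.
PN = (0.0809 − 0.0499) / 0.0809 = 0.031 / 0.0809 ≈ 0.3832

PN ≈ 0.383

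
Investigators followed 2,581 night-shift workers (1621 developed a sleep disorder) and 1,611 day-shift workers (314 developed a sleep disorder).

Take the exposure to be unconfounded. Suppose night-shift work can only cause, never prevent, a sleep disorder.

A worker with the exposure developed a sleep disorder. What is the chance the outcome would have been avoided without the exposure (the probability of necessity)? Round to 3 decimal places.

PN ≈ 0.690

p₁ = P(outcome | exposed) = 1621/2581 = 0.62805
p₀ = P(outcome | unexposed) = 314/1611 = 0.19491
Under exogeneity and monotonicity, PN = (p₁ − p₀) / p₁.
PN = (0.62805 − 0.19491) / 0.62805 = 0.43314 / 0.62805 ≈ 0.6897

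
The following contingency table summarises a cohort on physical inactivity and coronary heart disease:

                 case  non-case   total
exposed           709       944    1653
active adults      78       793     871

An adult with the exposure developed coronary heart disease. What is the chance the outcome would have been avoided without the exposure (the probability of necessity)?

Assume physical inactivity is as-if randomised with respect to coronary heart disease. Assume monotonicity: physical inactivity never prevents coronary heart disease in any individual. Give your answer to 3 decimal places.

p₁ = P(outcome | exposed) = 709/1653 = 0.42892
p₀ = P(outcome | unexposed) = 78/871 = 0.089552
Under exogeneity and monotonicity, PN = (p₁ − p₀)/p₁.
PN = (0.42892 − 0.089552) / 0.42892 ≈ 0.7912

PN ≈ 0.791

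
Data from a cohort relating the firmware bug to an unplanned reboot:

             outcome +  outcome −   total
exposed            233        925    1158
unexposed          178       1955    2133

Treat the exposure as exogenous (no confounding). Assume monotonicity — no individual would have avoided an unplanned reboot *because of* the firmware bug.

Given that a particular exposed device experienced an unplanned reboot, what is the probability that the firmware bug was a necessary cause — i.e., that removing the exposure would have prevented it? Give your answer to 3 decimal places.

p₁ = P(outcome | exposed) = 233/1158 = 0.20121
p₀ = P(outcome | unexposed) = 178/2133 = 0.083451
Under exogeneity and monotonicity, PN = (p₁ − p₀)/p₁.
PN = (0.20121 − 0.083451) / 0.20121 ≈ 0.5853

PN ≈ 0.585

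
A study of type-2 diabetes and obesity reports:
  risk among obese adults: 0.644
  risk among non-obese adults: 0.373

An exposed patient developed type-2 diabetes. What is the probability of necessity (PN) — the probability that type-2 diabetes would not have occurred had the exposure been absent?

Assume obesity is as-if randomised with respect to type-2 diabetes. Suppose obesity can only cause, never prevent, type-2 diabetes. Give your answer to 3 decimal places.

Let p₁ = 0.644, p₀ = 0.373.
Under exogeneity and monotonicity, PN = (p₁ − p₀) / p₁.
PN = (0.644 − 0.373) / 0.644 = 0.271 / 0.644 ≈ 0.4208

PN ≈ 0.421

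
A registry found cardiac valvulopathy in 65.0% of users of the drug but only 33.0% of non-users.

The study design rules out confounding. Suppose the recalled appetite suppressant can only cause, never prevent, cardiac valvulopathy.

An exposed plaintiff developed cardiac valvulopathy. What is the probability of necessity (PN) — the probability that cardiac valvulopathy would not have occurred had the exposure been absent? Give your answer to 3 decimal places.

p₁ = 0.65, p₀ = 0.33.
Under exogeneity and monotonicity, PN = (p₁ − p₀) / p₁.
PN = (0.65 − 0.33) / 0.65 = 0.32 / 0.65 ≈ 0.4923

PN ≈ 0.492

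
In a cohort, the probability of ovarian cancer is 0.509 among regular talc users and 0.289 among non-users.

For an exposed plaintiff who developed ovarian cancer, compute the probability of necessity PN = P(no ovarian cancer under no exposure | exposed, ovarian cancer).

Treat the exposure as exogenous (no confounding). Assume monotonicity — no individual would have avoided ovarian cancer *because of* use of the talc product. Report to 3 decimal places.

PN ≈ 0.432

Let p₁ = 0.509, p₀ = 0.289.
Under exogeneity and monotonicity, PN = (p₁ − p₀) / p₁.
PN = (0.509 − 0.289) / 0.509 = 0.22 / 0.509 ≈ 0.4322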